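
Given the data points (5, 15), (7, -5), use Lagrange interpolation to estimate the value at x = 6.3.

Lagrange interpolation formula:
P(x) = Σ yᵢ × Lᵢ(x)
where Lᵢ(x) = Π_{j≠i} (x - xⱼ)/(xᵢ - xⱼ)

L_0(6.3) = (6.3 - 7)/(5 - 7) = 0.350000
L_1(6.3) = (6.3 - 5)/(7 - 5) = 0.650000

P(6.3) = 15×L_0(6.3) + (-5)×L_1(6.3)
P(6.3) = 2.000000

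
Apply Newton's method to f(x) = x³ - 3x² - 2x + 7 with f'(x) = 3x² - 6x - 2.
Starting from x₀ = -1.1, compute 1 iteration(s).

f(x) = x³ - 3x² - 2x + 7
f'(x) = 3x² - 6x - 2
x₀ = -1.1

Newton-Raphson formula: x_{n+1} = x_n - f(x_n)/f'(x_n)

Iteration 1:
  f(-1.100000) = 4.239000
  f'(-1.100000) = 8.230000
  x_1 = -1.100000 - 4.239000/8.230000 = -1.615067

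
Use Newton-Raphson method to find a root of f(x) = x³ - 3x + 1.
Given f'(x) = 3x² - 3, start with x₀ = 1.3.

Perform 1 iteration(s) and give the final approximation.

f(x) = x³ - 3x + 1
f'(x) = 3x² - 3
x₀ = 1.3

Newton-Raphson formula: x_{n+1} = x_n - f(x_n)/f'(x_n)

Iteration 1:
  f(1.300000) = -0.703000
  f'(1.300000) = 2.070000
  x_1 = 1.300000 - (-0.703000)/2.070000 = 1.639614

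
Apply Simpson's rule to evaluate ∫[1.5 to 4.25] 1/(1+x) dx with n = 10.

f(x) = 1/(1+x)
a = 1.5, b = 4.25, n = 10
h = (b - a)/n = 0.275000

Simpson's rule: (h/3)[f(x₀) + 4f(x₁) + 2f(x₂) + ... + f(xₙ)]

x_0 = 1.5000, f(x_0) = 0.400000, coefficient = 1
x_1 = 1.7750, f(x_1) = 0.360360, coefficient = 4
x_2 = 2.0500, f(x_2) = 0.327869, coefficient = 2
x_3 = 2.3250, f(x_3) = 0.300752, coefficient = 4
x_4 = 2.6000, f(x_4) = 0.277778, coefficient = 2
x_5 = 2.8750, f(x_5) = 0.258065, coefficient = 4
x_6 = 3.1500, f(x_6) = 0.240964, coefficient = 2
x_7 = 3.4250, f(x_7) = 0.225989, coefficient = 4
x_8 = 3.7000, f(x_8) = 0.212766, coefficient = 2
x_9 = 3.9750, f(x_9) = 0.201005, coefficient = 4
x_10 = 4.2500, f(x_10) = 0.190476, coefficient = 1

I ≈ (0.275000/3) × 8.093911 = 0.741942
Exact value: 0.741937
Error: 0.000004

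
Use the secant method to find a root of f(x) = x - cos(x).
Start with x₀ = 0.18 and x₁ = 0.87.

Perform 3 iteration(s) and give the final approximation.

f(x) = x - cos(x)
x₀ = 0.18, x₁ = 0.87

Secant formula: x_{n+1} = x_n - f(x_n)(x_n - x_{n-1})/(f(x_n) - f(x_{n-1}))

Iteration 1:
  f(0.180000) = -0.803844
  f(0.870000) = 0.225173
  x_2 = 0.870000 - 0.225173×(0.870000 - 0.180000)/(0.225173 - (-0.803844))
       = 0.719012
Iteration 2:
  f(0.870000) = 0.225173
  f(0.719012) = -0.033446
  x_3 = 0.719012 - (-0.033446)×(0.719012 - 0.870000)/(-0.033446 - 0.225173)
       = 0.738538
Iteration 3:
  f(0.719012) = -0.033446
  f(0.738538) = -0.000916
  x_4 = 0.738538 - (-0.000916)×(0.738538 - 0.719012)/(-0.000916 - (-0.033446))
       = 0.739088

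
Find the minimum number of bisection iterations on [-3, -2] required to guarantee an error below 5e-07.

We need (b-a)/2^n ≤ 5e-07
(-2 - (-3))/2^n ≤ 5e-07
1/2^n ≤ 5e-07
2^n ≥ 2000000
n ≥ log₂(2000000) = 20.93
n ≥ 21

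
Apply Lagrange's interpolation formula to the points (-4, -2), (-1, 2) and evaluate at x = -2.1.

Lagrange interpolation formula:
P(x) = Σ yᵢ × Lᵢ(x)
where Lᵢ(x) = Π_{j≠i} (x - xⱼ)/(xᵢ - xⱼ)

L_0(-2.1) = (-2.1 - (-1))/(-4 - (-1)) = 0.366667
L_1(-2.1) = (-2.1 - (-4))/(-1 - (-4)) = 0.633333

P(-2.1) = (-2)×L_0(-2.1) + 2×L_1(-2.1)
P(-2.1) = 0.533333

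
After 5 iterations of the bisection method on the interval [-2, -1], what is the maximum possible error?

Bisection error bound: |error| ≤ (b-a)/2^n
|error| ≤ (-1 - (-2))/2^5 = 1/2^5
|error| ≤ 0.0312500000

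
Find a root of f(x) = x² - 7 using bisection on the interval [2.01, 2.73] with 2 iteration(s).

f(x) = x² - 7
Initial interval: [2.01, 2.73]

Iteration 1:
  c_1 = (2.010000 + 2.730000)/2 = 2.370000
  f(c_1) = f(2.370000) = -1.383100
  f(a) × f(c) ≥ 0, new interval: [2.370000, 2.730000]
Iteration 2:
  c_2 = (2.370000 + 2.730000)/2 = 2.550000
  f(c_2) = f(2.550000) = -0.497500
  f(a) × f(c) ≥ 0, new interval: [2.550000, 2.730000]

After 2 iteration(s), the approximation is c_2 = 2.550000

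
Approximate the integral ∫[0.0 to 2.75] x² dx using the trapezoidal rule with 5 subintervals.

f(x) = x²
a = 0.0, b = 2.75, n = 5
h = (b - a)/n = 0.550000

Trapezoidal rule: (h/2)[f(x₀) + 2f(x₁) + 2f(x₂) + ... + f(xₙ)]

x_0 = 0.0000, f(x_0) = 0.000000, coefficient = 1
x_1 = 0.5500, f(x_1) = 0.302500, coefficient = 2
x_2 = 1.1000, f(x_2) = 1.210000, coefficient = 2
x_3 = 1.6500, f(x_3) = 2.722500, coefficient = 2
x_4 = 2.2000, f(x_4) = 4.840000, coefficient = 2
x_5 = 2.7500, f(x_5) = 7.562500, coefficient = 1

I ≈ (0.550000/2) × 25.712500 = 7.070938
Exact value: 6.932292
Error: 0.138646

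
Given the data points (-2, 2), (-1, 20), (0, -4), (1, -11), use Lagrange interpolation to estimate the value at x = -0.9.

Lagrange interpolation formula:
P(x) = Σ yᵢ × Lᵢ(x)
where Lᵢ(x) = Π_{j≠i} (x - xⱼ)/(xᵢ - xⱼ)

L_0(-0.9) = (-0.9 - (-1))/(-2 - (-1)) × (-0.9 - 0)/(-2 - 0) × (-0.9 - 1)/(-2 - 1) = -0.028500
L_1(-0.9) = (-0.9 - (-2))/(-1 - (-2)) × (-0.9 - 0)/(-1 - 0) × (-0.9 - 1)/(-1 - 1) = 0.940500
L_2(-0.9) = (-0.9 - (-2))/(0 - (-2)) × (-0.9 - (-1))/(0 - (-1)) × (-0.9 - 1)/(0 - 1) = 0.104500
L_3(-0.9) = (-0.9 - (-2))/(1 - (-2)) × (-0.9 - (-1))/(1 - (-1)) × (-0.9 - 0)/(1 - 0) = -0.016500

P(-0.9) = 2×L_0(-0.9) + 20×L_1(-0.9) + (-4)×L_2(-0.9) + (-11)×L_3(-0.9)
P(-0.9) = 18.516500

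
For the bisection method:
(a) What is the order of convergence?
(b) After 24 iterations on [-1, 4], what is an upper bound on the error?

(a) Bisection has linear (order 1) convergence; the error is halved each step.

(b) Error bound = (b-a)/2^n = (4 - (-1))/2^{24}
    = 5/2^{24}

(a) 1 (linear); (b) error ≤ 2.98e-07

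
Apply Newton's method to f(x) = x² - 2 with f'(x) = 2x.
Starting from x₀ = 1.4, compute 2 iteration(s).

f(x) = x² - 2
f'(x) = 2x
x₀ = 1.4

Newton-Raphson formula: x_{n+1} = x_n - f(x_n)/f'(x_n)

Iteration 1:
  f(1.400000) = -0.040000
  f'(1.400000) = 2.800000
  x_1 = 1.400000 - (-0.040000)/2.800000 = 1.414286
Iteration 2:
  f(1.414286) = 0.000204
  f'(1.414286) = 2.828571
  x_2 = 1.414286 - 0.000204/2.828571 = 1.414214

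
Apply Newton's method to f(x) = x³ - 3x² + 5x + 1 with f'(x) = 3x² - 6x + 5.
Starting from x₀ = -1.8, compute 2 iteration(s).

f(x) = x³ - 3x² + 5x + 1
f'(x) = 3x² - 6x + 5
x₀ = -1.8

Newton-Raphson formula: x_{n+1} = x_n - f(x_n)/f'(x_n)

Iteration 1:
  f(-1.800000) = -23.552000
  f'(-1.800000) = 25.520000
  x_1 = -1.800000 - (-23.552000)/25.520000 = -0.877116
Iteration 2:
  f(-0.877116) = -6.368371
  f'(-0.877116) = 12.570693
  x_2 = -0.877116 - (-6.368371)/12.570693 = -0.370511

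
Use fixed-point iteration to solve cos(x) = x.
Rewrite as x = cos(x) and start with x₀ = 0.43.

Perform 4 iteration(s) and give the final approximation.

Equation: cos(x) = x
Fixed-point form: x = cos(x)
x₀ = 0.43

x_1 = g(0.430000) = 0.908966
x_2 = g(0.908966) = 0.614562
x_3 = g(0.614562) = 0.817026
x_4 = g(0.817026) = 0.684393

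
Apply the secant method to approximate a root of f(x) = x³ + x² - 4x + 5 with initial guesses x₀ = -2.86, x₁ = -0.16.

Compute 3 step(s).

f(x) = x³ + x² - 4x + 5
x₀ = -2.86, x₁ = -0.16

Secant formula: x_{n+1} = x_n - f(x_n)(x_n - x_{n-1})/(f(x_n) - f(x_{n-1}))

Iteration 1:
  f(-2.860000) = 1.225944
  f(-0.160000) = 5.661504
  x_2 = -0.160000 - 5.661504×(-0.160000 - (-2.860000))/(5.661504 - 1.225944)
       = -3.606253
Iteration 2:
  f(-0.160000) = 5.661504
  f(-3.606253) = -14.469459
  x_3 = -3.606253 - (-14.469459)×(-3.606253 - (-0.160000))/(-14.469459 - 5.661504)
       = -1.129202
Iteration 3:
  f(-3.606253) = -14.469459
  f(-1.129202) = 9.352063
  x_4 = -1.129202 - 9.352063×(-1.129202 - (-3.606253))/(9.352063 - (-14.469459))
       = -2.101665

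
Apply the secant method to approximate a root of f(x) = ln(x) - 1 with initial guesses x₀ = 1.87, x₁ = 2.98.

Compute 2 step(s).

f(x) = ln(x) - 1
x₀ = 1.87, x₁ = 2.98

Secant formula: x_{n+1} = x_n - f(x_n)(x_n - x_{n-1})/(f(x_n) - f(x_{n-1}))

Iteration 1:
  f(1.870000) = -0.374062
  f(2.980000) = 0.091923
  x_2 = 2.980000 - 0.091923×(2.980000 - 1.870000)/(0.091923 - (-0.374062))
       = 2.761034
Iteration 2:
  f(2.980000) = 0.091923
  f(2.761034) = 0.015605
  x_3 = 2.761034 - 0.015605×(2.761034 - 2.980000)/(0.015605 - 0.091923)
       = 2.716261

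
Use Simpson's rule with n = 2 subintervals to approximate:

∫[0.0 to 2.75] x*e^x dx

f(x) = x*e^x
a = 0.0, b = 2.75, n = 2
h = (b - a)/n = 1.375000

Simpson's rule: (h/3)[f(x₀) + 4f(x₁) + 2f(x₂) + ... + f(xₙ)]

x_0 = 0.0000, f(x_0) = 0.000000, coefficient = 1
x_1 = 1.3750, f(x_1) = 5.438230, coefficient = 4
x_2 = 2.7500, f(x_2) = 43.017238, coefficient = 1

I ≈ (1.375000/3) × 64.770160 = 29.686323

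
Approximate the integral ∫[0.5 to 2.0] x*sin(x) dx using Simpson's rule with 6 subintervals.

f(x) = x*sin(x)
a = 0.5, b = 2.0, n = 6
h = (b - a)/n = 0.250000

Simpson's rule: (h/3)[f(x₀) + 4f(x₁) + 2f(x₂) + ... + f(xₙ)]

x_0 = 0.5000, f(x_0) = 0.239713, coefficient = 1
x_1 = 0.7500, f(x_1) = 0.511229, coefficient = 4
x_2 = 1.0000, f(x_2) = 0.841471, coefficient = 2
x_3 = 1.2500, f(x_3) = 1.186231, coefficient = 4
x_4 = 1.5000, f(x_4) = 1.496242, coefficient = 2
x_5 = 1.7500, f(x_5) = 1.721975, coefficient = 4
x_6 = 2.0000, f(x_6) = 1.818595, coefficient = 1

I ≈ (0.250000/3) × 20.411476 = 1.700956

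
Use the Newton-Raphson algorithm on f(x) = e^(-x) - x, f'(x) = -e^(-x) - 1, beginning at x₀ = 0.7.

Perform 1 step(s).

f(x) = e^(-x) - x
f'(x) = -e^(-x) - 1
x₀ = 0.7

Newton-Raphson formula: x_{n+1} = x_n - f(x_n)/f'(x_n)

Iteration 1:
  f(0.700000) = -0.203415
  f'(0.700000) = -1.496585
  x_1 = 0.700000 - (-0.203415)/(-1.496585) = 0.564081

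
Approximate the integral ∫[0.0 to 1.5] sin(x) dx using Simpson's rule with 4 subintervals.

f(x) = sin(x)
a = 0.0, b = 1.5, n = 4
h = (b - a)/n = 0.375000

Simpson's rule: (h/3)[f(x₀) + 4f(x₁) + 2f(x₂) + ... + f(xₙ)]

x_0 = 0.0000, f(x_0) = 0.000000, coefficient = 1
x_1 = 0.3750, f(x_1) = 0.366273, coefficient = 4
x_2 = 0.7500, f(x_2) = 0.681639, coefficient = 2
x_3 = 1.1250, f(x_3) = 0.902268, coefficient = 4
x_4 = 1.5000, f(x_4) = 0.997495, coefficient = 1

I ≈ (0.375000/3) × 7.434933 = 0.929367
Exact value: 0.929263
Error: 0.000104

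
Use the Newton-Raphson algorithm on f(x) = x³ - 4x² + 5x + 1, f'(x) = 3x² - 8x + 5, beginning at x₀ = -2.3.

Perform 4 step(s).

f(x) = x³ - 4x² + 5x + 1
f'(x) = 3x² - 8x + 5
x₀ = -2.3

Newton-Raphson formula: x_{n+1} = x_n - f(x_n)/f'(x_n)

Iteration 1:
  f(-2.300000) = -43.827000
  f'(-2.300000) = 39.270000
  x_1 = -2.300000 - (-43.827000)/39.270000 = -1.183957
Iteration 2:
  f(-1.183957) = -12.186422
  f'(-1.183957) = 18.676922
  x_2 = -1.183957 - (-12.186422)/18.676922 = -0.531472
Iteration 3:
  f(-0.531472) = -2.937327
  f'(-0.531472) = 10.099159
  x_3 = -0.531472 - (-2.937327)/10.099159 = -0.240623
Iteration 4:
  f(-0.240623) = -0.448644
  f'(-0.240623) = 7.098682
  x_4 = -0.240623 - (-0.448644)/7.098682 = -0.177422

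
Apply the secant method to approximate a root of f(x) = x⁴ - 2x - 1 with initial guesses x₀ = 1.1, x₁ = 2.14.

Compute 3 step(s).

f(x) = x⁴ - 2x - 1
x₀ = 1.1, x₁ = 2.14

Secant formula: x_{n+1} = x_n - f(x_n)(x_n - x_{n-1})/(f(x_n) - f(x_{n-1}))

Iteration 1:
  f(1.100000) = -1.735900
  f(2.140000) = 15.692736
  x_2 = 2.140000 - 15.692736×(2.140000 - 1.100000)/(15.692736 - (-1.735900))
       = 1.203584
Iteration 2:
  f(2.140000) = 15.692736
  f(1.203584) = -1.308682
  x_3 = 1.203584 - (-1.308682)×(1.203584 - 2.140000)/(-1.308682 - 15.692736)
       = 1.275665
Iteration 3:
  f(1.203584) = -1.308682
  f(1.275665) = -0.903156
  x_4 = 1.275665 - (-0.903156)×(1.275665 - 1.203584)/(-0.903156 - (-1.308682))
       = 1.436197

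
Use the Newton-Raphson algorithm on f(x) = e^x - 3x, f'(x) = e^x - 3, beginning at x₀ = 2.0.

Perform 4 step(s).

f(x) = e^x - 3x
f'(x) = e^x - 3
x₀ = 2.0

Newton-Raphson formula: x_{n+1} = x_n - f(x_n)/f'(x_n)

Iteration 1:
  f(2.000000) = 1.389056
  f'(2.000000) = 4.389056
  x_1 = 2.000000 - 1.389056/4.389056 = 1.683518
Iteration 2:
  f(1.683518) = 0.333912
  f'(1.683518) = 2.384467
  x_2 = 1.683518 - 0.333912/2.384467 = 1.543482
Iteration 3:
  f(1.543482) = 0.050415
  f'(1.543482) = 1.680861
  x_3 = 1.543482 - 0.050415/1.680861 = 1.513489
Iteration 4:
  f(1.513489) = 0.002085
  f'(1.513489) = 1.542550
  x_4 = 1.513489 - 0.002085/1.542550 = 1.512137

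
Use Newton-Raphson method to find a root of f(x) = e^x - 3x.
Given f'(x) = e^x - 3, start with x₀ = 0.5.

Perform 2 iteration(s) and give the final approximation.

f(x) = e^x - 3x
f'(x) = e^x - 3
x₀ = 0.5

Newton-Raphson formula: x_{n+1} = x_n - f(x_n)/f'(x_n)

Iteration 1:
  f(0.500000) = 0.148721
  f'(0.500000) = -1.351279
  x_1 = 0.500000 - 0.148721/(-1.351279) = 0.610060
Iteration 2:
  f(0.610060) = 0.010362
  f'(0.610060) = -1.159459
  x_2 = 0.610060 - 0.010362/(-1.159459) = 0.618997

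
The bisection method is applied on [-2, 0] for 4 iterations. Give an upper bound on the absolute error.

Bisection error bound: |error| ≤ (b-a)/2^n
|error| ≤ (0 - (-2))/2^4 = 2/2^4
|error| ≤ 0.1250000000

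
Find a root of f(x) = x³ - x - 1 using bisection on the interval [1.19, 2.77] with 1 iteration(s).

f(x) = x³ - x - 1
Initial interval: [1.19, 2.77]

Iteration 1:
  c_1 = (1.190000 + 2.770000)/2 = 1.980000
  f(c_1) = f(1.980000) = 4.782392
  f(a) × f(c) < 0, new interval: [1.190000, 1.980000]

After 1 iteration(s), the approximation is c_1 = 1.980000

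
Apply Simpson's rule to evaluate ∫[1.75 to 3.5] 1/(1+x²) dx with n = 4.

f(x) = 1/(1+x²)
a = 1.75, b = 3.5, n = 4
h = (b - a)/n = 0.437500

Simpson's rule: (h/3)[f(x₀) + 4f(x₁) + 2f(x₂) + ... + f(xₙ)]

x_0 = 1.7500, f(x_0) = 0.246154, coefficient = 1
x_1 = 2.1875, f(x_1) = 0.172856, coefficient = 4
x_2 = 2.6250, f(x_2) = 0.126733, coefficient = 2
x_3 = 3.0625, f(x_3) = 0.096349, coefficient = 4
x_4 = 3.5000, f(x_4) = 0.075472, coefficient = 1

I ≈ (0.437500/3) × 1.651913 = 0.240904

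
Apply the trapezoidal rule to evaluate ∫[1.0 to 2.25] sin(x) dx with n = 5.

f(x) = sin(x)
a = 1.0, b = 2.25, n = 5
h = (b - a)/n = 0.250000

Trapezoidal rule: (h/2)[f(x₀) + 2f(x₁) + 2f(x₂) + ... + f(xₙ)]

x_0 = 1.0000, f(x_0) = 0.841471, coefficient = 1
x_1 = 1.2500, f(x_1) = 0.948985, coefficient = 2
x_2 = 1.5000, f(x_2) = 0.997495, coefficient = 2
x_3 = 1.7500, f(x_3) = 0.983986, coefficient = 2
x_4 = 2.0000, f(x_4) = 0.909297, coefficient = 2
x_5 = 2.2500, f(x_5) = 0.778073, coefficient = 1

I ≈ (0.250000/2) × 9.299070 = 1.162384
Exact value: 1.168476
Error: 0.006092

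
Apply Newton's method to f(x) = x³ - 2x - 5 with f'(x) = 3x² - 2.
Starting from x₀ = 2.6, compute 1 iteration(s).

f(x) = x³ - 2x - 5
f'(x) = 3x² - 2
x₀ = 2.6

Newton-Raphson formula: x_{n+1} = x_n - f(x_n)/f'(x_n)

Iteration 1:
  f(2.600000) = 7.376000
  f'(2.600000) = 18.280000
  x_1 = 2.600000 - 7.376000/18.280000 = 2.196499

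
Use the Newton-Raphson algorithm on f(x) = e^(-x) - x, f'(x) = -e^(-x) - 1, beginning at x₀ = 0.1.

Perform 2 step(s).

f(x) = e^(-x) - x
f'(x) = -e^(-x) - 1
x₀ = 0.1

Newton-Raphson formula: x_{n+1} = x_n - f(x_n)/f'(x_n)

Iteration 1:
  f(0.100000) = 0.804837
  f'(0.100000) = -1.904837
  x_1 = 0.100000 - 0.804837/(-1.904837) = 0.522523
Iteration 2:
  f(0.522523) = 0.070500
  f'(0.522523) = -1.593023
  x_2 = 0.522523 - 0.070500/(-1.593023) = 0.566778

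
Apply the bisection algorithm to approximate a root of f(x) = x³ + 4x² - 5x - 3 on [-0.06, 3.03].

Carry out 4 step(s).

f(x) = x³ + 4x² - 5x - 3
Initial interval: [-0.06, 3.03]

Iteration 1:
  c_1 = (-0.060000 + 3.030000)/2 = 1.485000
  f(c_1) = f(1.485000) = 1.670659
  f(a) × f(c) < 0, new interval: [-0.060000, 1.485000]
Iteration 2:
  c_2 = (-0.060000 + 1.485000)/2 = 0.712500
  f(c_2) = f(0.712500) = -4.170170
  f(a) × f(c) ≥ 0, new interval: [0.712500, 1.485000]
Iteration 3:
  c_3 = (0.712500 + 1.485000)/2 = 1.098750
  f(c_3) = f(1.098750) = -2.338276
  f(a) × f(c) ≥ 0, new interval: [1.098750, 1.485000]
Iteration 4:
  c_4 = (1.098750 + 1.485000)/2 = 1.291875
  f(c_4) = f(1.291875) = -0.627548
  f(a) × f(c) ≥ 0, new interval: [1.291875, 1.485000]

After 4 iteration(s), the approximation is c_4 = 1.291875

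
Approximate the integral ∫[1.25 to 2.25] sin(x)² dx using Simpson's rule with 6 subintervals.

f(x) = sin(x)²
a = 1.25, b = 2.25, n = 6
h = (b - a)/n = 0.166667

Simpson's rule: (h/3)[f(x₀) + 4f(x₁) + 2f(x₂) + ... + f(xₙ)]

x_0 = 1.2500, f(x_0) = 0.900572, coefficient = 1
x_1 = 1.4167, f(x_1) = 0.976432, coefficient = 4
x_2 = 1.5833, f(x_2) = 0.999843, coefficient = 2
x_3 = 1.7500, f(x_3) = 0.968228, coefficient = 4
x_4 = 1.9167, f(x_4) = 0.885068, coefficient = 2
x_5 = 2.0833, f(x_5) = 0.759518, coefficient = 4
x_6 = 2.2500, f(x_6) = 0.605398, coefficient = 1

I ≈ (0.166667/3) × 16.092503 = 0.894028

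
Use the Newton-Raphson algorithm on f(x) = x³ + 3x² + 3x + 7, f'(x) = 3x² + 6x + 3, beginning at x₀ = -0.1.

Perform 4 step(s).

f(x) = x³ + 3x² + 3x + 7
f'(x) = 3x² + 6x + 3
x₀ = -0.1

Newton-Raphson formula: x_{n+1} = x_n - f(x_n)/f'(x_n)

Iteration 1:
  f(-0.100000) = 6.729000
  f'(-0.100000) = 2.430000
  x_1 = -0.100000 - 6.729000/2.430000 = -2.869136
Iteration 2:
  f(-2.869136) = -0.530141
  f'(-2.869136) = 10.481006
  x_2 = -2.869136 - (-0.530141)/10.481006 = -2.818555
Iteration 3:
  f(-2.818555) = -0.014217
  f'(-2.818555) = 9.921423
  x_3 = -2.818555 - (-0.014217)/9.921423 = -2.817122
Iteration 4:
  f(-2.817122) = -0.000011
  f'(-2.817122) = 9.905794
  x_4 = -2.817122 - (-0.000011)/9.905794 = -2.817121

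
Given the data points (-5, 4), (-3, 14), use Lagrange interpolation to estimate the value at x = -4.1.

Lagrange interpolation formula:
P(x) = Σ yᵢ × Lᵢ(x)
where Lᵢ(x) = Π_{j≠i} (x - xⱼ)/(xᵢ - xⱼ)

L_0(-4.1) = (-4.1 - (-3))/(-5 - (-3)) = 0.550000
L_1(-4.1) = (-4.1 - (-5))/(-3 - (-5)) = 0.450000

P(-4.1) = 4×L_0(-4.1) + 14×L_1(-4.1)
P(-4.1) = 8.500000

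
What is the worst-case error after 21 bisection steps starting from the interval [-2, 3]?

Bisection error bound: |error| ≤ (b-a)/2^n
|error| ≤ (3 - (-2))/2^21 = 5/2^21
|error| ≤ 0.0000023842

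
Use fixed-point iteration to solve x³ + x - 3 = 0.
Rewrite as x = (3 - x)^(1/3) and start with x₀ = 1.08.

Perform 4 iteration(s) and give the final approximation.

Equation: x³ + x - 3 = 0
Fixed-point form: x = (3 - x)^(1/3)
x₀ = 1.08

x_1 = g(1.080000) = 1.242893
x_2 = g(1.242893) = 1.206700
x_3 = g(1.206700) = 1.214929
x_4 = g(1.214929) = 1.213068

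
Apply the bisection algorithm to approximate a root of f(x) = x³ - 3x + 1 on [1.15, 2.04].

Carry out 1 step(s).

f(x) = x³ - 3x + 1
Initial interval: [1.15, 2.04]

Iteration 1:
  c_1 = (1.150000 + 2.040000)/2 = 1.595000
  f(c_1) = f(1.595000) = 0.272720
  f(a) × f(c) < 0, new interval: [1.150000, 1.595000]

After 1 iteration(s), the approximation is c_1 = 1.595000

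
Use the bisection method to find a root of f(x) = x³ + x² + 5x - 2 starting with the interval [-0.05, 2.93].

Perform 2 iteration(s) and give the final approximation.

f(x) = x³ + x² + 5x - 2
Initial interval: [-0.05, 2.93]

Iteration 1:
  c_1 = (-0.050000 + 2.930000)/2 = 1.440000
  f(c_1) = f(1.440000) = 10.259584
  f(a) × f(c) < 0, new interval: [-0.050000, 1.440000]
Iteration 2:
  c_2 = (-0.050000 + 1.440000)/2 = 0.695000
  f(c_2) = f(0.695000) = 2.293727
  f(a) × f(c) < 0, new interval: [-0.050000, 0.695000]

After 2 iteration(s), the approximation is c_2 = 0.695000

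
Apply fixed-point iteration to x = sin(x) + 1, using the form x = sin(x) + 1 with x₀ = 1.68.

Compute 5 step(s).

Equation: x = sin(x) + 1
Fixed-point form: x = sin(x) + 1
x₀ = 1.68

x_1 = g(1.680000) = 1.994043
x_2 = g(1.994043) = 1.911760
x_3 = g(1.911760) = 1.942433
x_4 = g(1.942433) = 1.931734
x_5 = g(1.931734) = 1.935566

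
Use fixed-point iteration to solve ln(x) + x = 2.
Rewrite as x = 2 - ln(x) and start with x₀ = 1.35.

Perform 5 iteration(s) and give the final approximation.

Equation: ln(x) + x = 2
Fixed-point form: x = 2 - ln(x)
x₀ = 1.35

x_1 = g(1.350000) = 1.699895
x_2 = g(1.699895) = 1.469433
x_3 = g(1.469433) = 1.615123
x_4 = g(1.615123) = 1.520589
x_5 = g(1.520589) = 1.580902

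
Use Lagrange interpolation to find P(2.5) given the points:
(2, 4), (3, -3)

Lagrange interpolation formula:
P(x) = Σ yᵢ × Lᵢ(x)
where Lᵢ(x) = Π_{j≠i} (x - xⱼ)/(xᵢ - xⱼ)

L_0(2.5) = (2.5 - 3)/(2 - 3) = 0.500000
L_1(2.5) = (2.5 - 2)/(3 - 2) = 0.500000

P(2.5) = 4×L_0(2.5) + (-3)×L_1(2.5)
P(2.5) = 0.500000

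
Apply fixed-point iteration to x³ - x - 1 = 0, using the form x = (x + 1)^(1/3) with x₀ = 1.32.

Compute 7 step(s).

Equation: x³ - x - 1 = 0
Fixed-point form: x = (x + 1)^(1/3)
x₀ = 1.32

x_1 = g(1.320000) = 1.323821
x_2 = g(1.323821) = 1.324548
x_3 = g(1.324548) = 1.324686
x_4 = g(1.324686) = 1.324712
x_5 = g(1.324712) = 1.324717
x_6 = g(1.324717) = 1.324718
x_7 = g(1.324718) = 1.324718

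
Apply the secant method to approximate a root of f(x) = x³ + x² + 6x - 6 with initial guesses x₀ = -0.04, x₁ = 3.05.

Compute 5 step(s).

f(x) = x³ + x² + 6x - 6
x₀ = -0.04, x₁ = 3.05

Secant formula: x_{n+1} = x_n - f(x_n)(x_n - x_{n-1})/(f(x_n) - f(x_{n-1}))

Iteration 1:
  f(-0.040000) = -6.238464
  f(3.050000) = 49.975125
  x_2 = 3.050000 - 49.975125×(3.050000 - (-0.040000))/(49.975125 - (-6.238464))
       = 0.302922
Iteration 2:
  f(3.050000) = 49.975125
  f(0.302922) = -4.062912
  x_3 = 0.302922 - (-4.062912)×(0.302922 - 3.050000)/(-4.062912 - 49.975125)
       = 0.509464
Iteration 3:
  f(0.302922) = -4.062912
  f(0.509464) = -2.551430
  x_4 = 0.509464 - (-2.551430)×(0.509464 - 0.302922)/(-2.551430 - (-4.062912))
       = 0.858114
Iteration 4:
  f(0.509464) = -2.551430
  f(0.858114) = 0.516923
  x_5 = 0.858114 - 0.516923×(0.858114 - 0.509464)/(0.516923 - (-2.551430))
       = 0.799377
Iteration 5:
  f(0.858114) = 0.516923
  f(0.799377) = -0.053929
  x_6 = 0.799377 - (-0.053929)×(0.799377 - 0.858114)/(-0.053929 - 0.516923)
       = 0.804926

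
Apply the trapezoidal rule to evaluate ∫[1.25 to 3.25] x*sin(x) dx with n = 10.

f(x) = x*sin(x)
a = 1.25, b = 3.25, n = 10
h = (b - a)/n = 0.200000

Trapezoidal rule: (h/2)[f(x₀) + 2f(x₁) + 2f(x₂) + ... + f(xₙ)]

x_0 = 1.2500, f(x_0) = 1.186231, coefficient = 1
x_1 = 1.4500, f(x_1) = 1.439434, coefficient = 2
x_2 = 1.6500, f(x_2) = 1.644827, coefficient = 2
x_3 = 1.8500, f(x_3) = 1.778359, coefficient = 2
x_4 = 2.0500, f(x_4) = 1.819093, coefficient = 2
x_5 = 2.2500, f(x_5) = 1.750665, coefficient = 2
x_6 = 2.4500, f(x_6) = 1.562524, coefficient = 2
x_7 = 2.6500, f(x_7) = 1.250881, coefficient = 2
x_8 = 2.8500, f(x_8) = 0.819312, coefficient = 2
x_9 = 3.0500, f(x_9) = 0.278967, coefficient = 2
x_10 = 3.2500, f(x_10) = -0.351634, coefficient = 1

I ≈ (0.200000/2) × 25.522720 = 2.552272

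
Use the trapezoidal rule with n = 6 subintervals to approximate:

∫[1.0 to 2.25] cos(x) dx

f(x) = cos(x)
a = 1.0, b = 2.25, n = 6
h = (b - a)/n = 0.208333

Trapezoidal rule: (h/2)[f(x₀) + 2f(x₁) + 2f(x₂) + ... + f(xₙ)]

x_0 = 1.0000, f(x_0) = 0.540302, coefficient = 1
x_1 = 1.2083, f(x_1) = 0.354578, coefficient = 2
x_2 = 1.4167, f(x_2) = 0.153520, coefficient = 2
x_3 = 1.6250, f(x_3) = -0.054177, coefficient = 2
x_4 = 1.8333, f(x_4) = -0.259531, coefficient = 2
x_5 = 2.0417, f(x_5) = -0.453662, coefficient = 2
x_6 = 2.2500, f(x_6) = -0.628174, coefficient = 1

I ≈ (0.208333/2) × -0.606416 = -0.063168
Exact value: -0.063398
Error: 0.000229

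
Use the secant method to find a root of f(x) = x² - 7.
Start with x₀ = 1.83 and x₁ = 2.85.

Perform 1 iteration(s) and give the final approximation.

f(x) = x² - 7
x₀ = 1.83, x₁ = 2.85

Secant formula: x_{n+1} = x_n - f(x_n)(x_n - x_{n-1})/(f(x_n) - f(x_{n-1}))

Iteration 1:
  f(1.830000) = -3.651100
  f(2.850000) = 1.122500
  x_2 = 2.850000 - 1.122500×(2.850000 - 1.830000)/(1.122500 - (-3.651100))
       = 2.610150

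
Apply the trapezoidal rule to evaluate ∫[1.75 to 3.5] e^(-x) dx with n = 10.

f(x) = e^(-x)
a = 1.75, b = 3.5, n = 10
h = (b - a)/n = 0.175000

Trapezoidal rule: (h/2)[f(x₀) + 2f(x₁) + 2f(x₂) + ... + f(xₙ)]

x_0 = 1.7500, f(x_0) = 0.173774, coefficient = 1
x_1 = 1.9250, f(x_1) = 0.145876, coefficient = 2
x_2 = 2.1000, f(x_2) = 0.122456, coefficient = 2
x_3 = 2.2750, f(x_3) = 0.102797, coefficient = 2
x_4 = 2.4500, f(x_4) = 0.086294, coefficient = 2
x_5 = 2.6250, f(x_5) = 0.072440, coefficient = 2
x_6 = 2.8000, f(x_6) = 0.060810, coefficient = 2
x_7 = 2.9750, f(x_7) = 0.051047, coefficient = 2
x_8 = 3.1500, f(x_8) = 0.042852, coefficient = 2
x_9 = 3.3250, f(x_9) = 0.035973, coefficient = 2
x_10 = 3.5000, f(x_10) = 0.030197, coefficient = 1

I ≈ (0.175000/2) × 1.645060 = 0.143943
Exact value: 0.143577
Error: 0.000366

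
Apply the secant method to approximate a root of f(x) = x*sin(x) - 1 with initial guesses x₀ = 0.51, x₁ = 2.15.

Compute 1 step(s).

f(x) = x*sin(x) - 1
x₀ = 0.51, x₁ = 2.15

Secant formula: x_{n+1} = x_n - f(x_n)(x_n - x_{n-1})/(f(x_n) - f(x_{n-1}))

Iteration 1:
  f(0.510000) = -0.751030
  f(2.150000) = 0.799332
  x_2 = 2.150000 - 0.799332×(2.150000 - 0.510000)/(0.799332 - (-0.751030))
       = 1.304452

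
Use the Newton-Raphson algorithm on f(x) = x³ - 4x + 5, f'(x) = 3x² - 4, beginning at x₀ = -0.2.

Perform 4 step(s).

f(x) = x³ - 4x + 5
f'(x) = 3x² - 4
x₀ = -0.2

Newton-Raphson formula: x_{n+1} = x_n - f(x_n)/f'(x_n)

Iteration 1:
  f(-0.200000) = 5.792000
  f'(-0.200000) = -3.880000
  x_1 = -0.200000 - 5.792000/(-3.880000) = 1.292784
Iteration 2:
  f(1.292784) = 1.989481
  f'(1.292784) = 1.013868
  x_2 = 1.292784 - 1.989481/1.013868 = -0.669486
Iteration 3:
  f(-0.669486) = 7.377872
  f'(-0.669486) = -2.655367
  x_3 = -0.669486 - 7.377872/(-2.655367) = 2.108990
Iteration 4:
  f(2.108990) = 5.944486
  f'(2.108990) = 9.343515
  x_4 = 2.108990 - 5.944486/9.343515 = 1.472775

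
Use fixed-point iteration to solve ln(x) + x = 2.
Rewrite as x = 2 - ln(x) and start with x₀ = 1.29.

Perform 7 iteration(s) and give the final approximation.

Equation: ln(x) + x = 2
Fixed-point form: x = 2 - ln(x)
x₀ = 1.29

x_1 = g(1.290000) = 1.745358
x_2 = g(1.745358) = 1.443040
x_3 = g(1.443040) = 1.633248
x_4 = g(1.633248) = 1.509430
x_5 = g(1.509430) = 1.588268
x_6 = g(1.588268) = 1.537356
x_7 = g(1.537356) = 1.569936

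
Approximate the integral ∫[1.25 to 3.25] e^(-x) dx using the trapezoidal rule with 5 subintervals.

f(x) = e^(-x)
a = 1.25, b = 3.25, n = 5
h = (b - a)/n = 0.400000

Trapezoidal rule: (h/2)[f(x₀) + 2f(x₁) + 2f(x₂) + ... + f(xₙ)]

x_0 = 1.2500, f(x_0) = 0.286505, coefficient = 1
x_1 = 1.6500, f(x_1) = 0.192050, coefficient = 2
x_2 = 2.0500, f(x_2) = 0.128735, coefficient = 2
x_3 = 2.4500, f(x_3) = 0.086294, coefficient = 2
x_4 = 2.8500, f(x_4) = 0.057844, coefficient = 2
x_5 = 3.2500, f(x_5) = 0.038774, coefficient = 1

I ≈ (0.400000/2) × 1.255124 = 0.251025
Exact value: 0.247731
Error: 0.003294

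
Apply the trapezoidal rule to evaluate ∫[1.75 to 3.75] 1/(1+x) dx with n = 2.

f(x) = 1/(1+x)
a = 1.75, b = 3.75, n = 2
h = (b - a)/n = 1.000000

Trapezoidal rule: (h/2)[f(x₀) + 2f(x₁) + 2f(x₂) + ... + f(xₙ)]

x_0 = 1.7500, f(x_0) = 0.363636, coefficient = 1
x_1 = 2.7500, f(x_1) = 0.266667, coefficient = 2
x_2 = 3.7500, f(x_2) = 0.210526, coefficient = 1

I ≈ (1.000000/2) × 1.107496 = 0.553748
Exact value: 0.546544
Error: 0.007204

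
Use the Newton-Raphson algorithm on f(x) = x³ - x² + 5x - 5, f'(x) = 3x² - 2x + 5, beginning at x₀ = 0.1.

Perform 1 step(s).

f(x) = x³ - x² + 5x - 5
f'(x) = 3x² - 2x + 5
x₀ = 0.1

Newton-Raphson formula: x_{n+1} = x_n - f(x_n)/f'(x_n)

Iteration 1:
  f(0.100000) = -4.509000
  f'(0.100000) = 4.830000
  x_1 = 0.100000 - (-4.509000)/4.830000 = 1.033540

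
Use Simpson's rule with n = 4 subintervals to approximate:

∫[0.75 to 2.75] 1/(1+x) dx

f(x) = 1/(1+x)
a = 0.75, b = 2.75, n = 4
h = (b - a)/n = 0.500000

Simpson's rule: (h/3)[f(x₀) + 4f(x₁) + 2f(x₂) + ... + f(xₙ)]

x_0 = 0.7500, f(x_0) = 0.571429, coefficient = 1
x_1 = 1.2500, f(x_1) = 0.444444, coefficient = 4
x_2 = 1.7500, f(x_2) = 0.363636, coefficient = 2
x_3 = 2.2500, f(x_3) = 0.307692, coefficient = 4
x_4 = 2.7500, f(x_4) = 0.266667, coefficient = 1

I ≈ (0.500000/3) × 4.573915 = 0.762319
Exact value: 0.762140
Error: 0.000179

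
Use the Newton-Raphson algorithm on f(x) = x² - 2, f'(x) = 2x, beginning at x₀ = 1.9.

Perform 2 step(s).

f(x) = x² - 2
f'(x) = 2x
x₀ = 1.9

Newton-Raphson formula: x_{n+1} = x_n - f(x_n)/f'(x_n)

Iteration 1:
  f(1.900000) = 1.610000
  f'(1.900000) = 3.800000
  x_1 = 1.900000 - 1.610000/3.800000 = 1.476316
Iteration 2:
  f(1.476316) = 0.179508
  f'(1.476316) = 2.952632
  x_2 = 1.476316 - 0.179508/2.952632 = 1.415520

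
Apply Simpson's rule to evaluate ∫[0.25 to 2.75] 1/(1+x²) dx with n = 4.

f(x) = 1/(1+x²)
a = 0.25, b = 2.75, n = 4
h = (b - a)/n = 0.625000

Simpson's rule: (h/3)[f(x₀) + 4f(x₁) + 2f(x₂) + ... + f(xₙ)]

x_0 = 0.2500, f(x_0) = 0.941176, coefficient = 1
x_1 = 0.8750, f(x_1) = 0.566372, coefficient = 4
x_2 = 1.5000, f(x_2) = 0.307692, coefficient = 2
x_3 = 2.1250, f(x_3) = 0.181303, coefficient = 4
x_4 = 2.7500, f(x_4) = 0.116788, coefficient = 1

I ≈ (0.625000/3) × 4.664049 = 0.971677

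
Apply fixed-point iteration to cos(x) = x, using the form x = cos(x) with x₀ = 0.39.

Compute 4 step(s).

Equation: cos(x) = x
Fixed-point form: x = cos(x)
x₀ = 0.39

x_1 = g(0.390000) = 0.924909
x_2 = g(0.924909) = 0.601907
x_3 = g(0.601907) = 0.824257
x_4 = g(0.824257) = 0.679102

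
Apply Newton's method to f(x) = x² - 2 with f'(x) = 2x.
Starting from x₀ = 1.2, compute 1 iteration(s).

f(x) = x² - 2
f'(x) = 2x
x₀ = 1.2

Newton-Raphson formula: x_{n+1} = x_n - f(x_n)/f'(x_n)

Iteration 1:
  f(1.200000) = -0.560000
  f'(1.200000) = 2.400000
  x_1 = 1.200000 - (-0.560000)/2.400000 = 1.433333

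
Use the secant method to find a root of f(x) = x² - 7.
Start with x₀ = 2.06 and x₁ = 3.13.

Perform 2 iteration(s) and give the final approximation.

f(x) = x² - 7
x₀ = 2.06, x₁ = 3.13

Secant formula: x_{n+1} = x_n - f(x_n)(x_n - x_{n-1})/(f(x_n) - f(x_{n-1}))

Iteration 1:
  f(2.060000) = -2.756400
  f(3.130000) = 2.796900
  x_2 = 3.130000 - 2.796900×(3.130000 - 2.060000)/(2.796900 - (-2.756400))
       = 2.591098
Iteration 2:
  f(3.130000) = 2.796900
  f(2.591098) = -0.286210
  x_3 = 2.591098 - (-0.286210)×(2.591098 - 3.130000)/(-0.286210 - 2.796900)
       = 2.641125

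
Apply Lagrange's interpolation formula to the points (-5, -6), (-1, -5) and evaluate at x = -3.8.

Lagrange interpolation formula:
P(x) = Σ yᵢ × Lᵢ(x)
where Lᵢ(x) = Π_{j≠i} (x - xⱼ)/(xᵢ - xⱼ)

L_0(-3.8) = (-3.8 - (-1))/(-5 - (-1)) = 0.700000
L_1(-3.8) = (-3.8 - (-5))/(-1 - (-5)) = 0.300000

P(-3.8) = (-6)×L_0(-3.8) + (-5)×L_1(-3.8)
P(-3.8) = -5.700000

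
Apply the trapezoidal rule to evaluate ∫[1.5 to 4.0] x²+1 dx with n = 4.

f(x) = x²+1
a = 1.5, b = 4.0, n = 4
h = (b - a)/n = 0.625000

Trapezoidal rule: (h/2)[f(x₀) + 2f(x₁) + 2f(x₂) + ... + f(xₙ)]

x_0 = 1.5000, f(x_0) = 3.250000, coefficient = 1
x_1 = 2.1250, f(x_1) = 5.515625, coefficient = 2
x_2 = 2.7500, f(x_2) = 8.562500, coefficient = 2
x_3 = 3.3750, f(x_3) = 12.390625, coefficient = 2
x_4 = 4.0000, f(x_4) = 17.000000, coefficient = 1

I ≈ (0.625000/2) × 73.187500 = 22.871094
Exact value: 22.708333
Error: 0.162760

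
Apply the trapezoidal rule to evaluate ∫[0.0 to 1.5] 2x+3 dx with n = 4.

f(x) = 2x+3
a = 0.0, b = 1.5, n = 4
h = (b - a)/n = 0.375000

Trapezoidal rule: (h/2)[f(x₀) + 2f(x₁) + 2f(x₂) + ... + f(xₙ)]

x_0 = 0.0000, f(x_0) = 3.000000, coefficient = 1
x_1 = 0.3750, f(x_1) = 3.750000, coefficient = 2
x_2 = 0.7500, f(x_2) = 4.500000, coefficient = 2
x_3 = 1.1250, f(x_3) = 5.250000, coefficient = 2
x_4 = 1.5000, f(x_4) = 6.000000, coefficient = 1

I ≈ (0.375000/2) × 36.000000 = 6.750000
Exact value: 6.750000
Error: 0.000000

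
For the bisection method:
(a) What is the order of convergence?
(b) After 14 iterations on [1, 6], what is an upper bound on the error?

(a) Bisection has linear (order 1) convergence; the error is halved each step.

(b) Error bound = (b-a)/2^n = (6 - 1)/2^{14}
    = 5/2^{14}

(a) 1 (linear); (b) error ≤ 3.05e-04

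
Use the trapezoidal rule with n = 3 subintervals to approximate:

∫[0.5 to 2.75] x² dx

f(x) = x²
a = 0.5, b = 2.75, n = 3
h = (b - a)/n = 0.750000

Trapezoidal rule: (h/2)[f(x₀) + 2f(x₁) + 2f(x₂) + ... + f(xₙ)]

x_0 = 0.5000, f(x_0) = 0.250000, coefficient = 1
x_1 = 1.2500, f(x_1) = 1.562500, coefficient = 2
x_2 = 2.0000, f(x_2) = 4.000000, coefficient = 2
x_3 = 2.7500, f(x_3) = 7.562500, coefficient = 1

I ≈ (0.750000/2) × 18.937500 = 7.101562
Exact value: 6.890625
Error: 0.210938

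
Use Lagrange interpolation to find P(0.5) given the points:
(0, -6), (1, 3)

Lagrange interpolation formula:
P(x) = Σ yᵢ × Lᵢ(x)
where Lᵢ(x) = Π_{j≠i} (x - xⱼ)/(xᵢ - xⱼ)

L_0(0.5) = (0.5 - 1)/(0 - 1) = 0.500000
L_1(0.5) = (0.5 - 0)/(1 - 0) = 0.500000

P(0.5) = (-6)×L_0(0.5) + 3×L_1(0.5)
P(0.5) = -1.500000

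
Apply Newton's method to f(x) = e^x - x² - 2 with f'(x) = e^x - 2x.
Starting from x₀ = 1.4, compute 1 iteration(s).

f(x) = e^x - x² - 2
f'(x) = e^x - 2x
x₀ = 1.4

Newton-Raphson formula: x_{n+1} = x_n - f(x_n)/f'(x_n)

Iteration 1:
  f(1.400000) = 0.095200
  f'(1.400000) = 1.255200
  x_1 = 1.400000 - 0.095200/1.255200 = 1.324156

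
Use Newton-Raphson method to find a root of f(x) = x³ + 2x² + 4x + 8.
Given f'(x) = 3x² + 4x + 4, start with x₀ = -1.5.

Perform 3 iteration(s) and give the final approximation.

f(x) = x³ + 2x² + 4x + 8
f'(x) = 3x² + 4x + 4
x₀ = -1.5

Newton-Raphson formula: x_{n+1} = x_n - f(x_n)/f'(x_n)

Iteration 1:
  f(-1.500000) = 3.125000
  f'(-1.500000) = 4.750000
  x_1 = -1.500000 - 3.125000/4.750000 = -2.157895
Iteration 2:
  f(-2.157895) = -1.366817
  f'(-2.157895) = 9.337950
  x_2 = -2.157895 - (-1.366817)/9.337950 = -2.011522
Iteration 3:
  f(-2.011522) = -0.092712
  f'(-2.011522) = 8.092578
  x_3 = -2.011522 - (-0.092712)/8.092578 = -2.000066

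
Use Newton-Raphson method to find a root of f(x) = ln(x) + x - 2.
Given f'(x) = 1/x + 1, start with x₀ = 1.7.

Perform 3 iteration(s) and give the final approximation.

f(x) = ln(x) + x - 2
f'(x) = 1/x + 1
x₀ = 1.7

Newton-Raphson formula: x_{n+1} = x_n - f(x_n)/f'(x_n)

Iteration 1:
  f(1.700000) = 0.230628
  f'(1.700000) = 1.588235
  x_1 = 1.700000 - 0.230628/1.588235 = 1.554790
Iteration 2:
  f(1.554790) = -0.003870
  f'(1.554790) = 1.643174
  x_2 = 1.554790 - (-0.003870)/1.643174 = 1.557145
Iteration 3:
  f(1.557145) = -0.000001
  f'(1.557145) = 1.642201
  x_3 = 1.557145 - (-0.000001)/1.642201 = 1.557146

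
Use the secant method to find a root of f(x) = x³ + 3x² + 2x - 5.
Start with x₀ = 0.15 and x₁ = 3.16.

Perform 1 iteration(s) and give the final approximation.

f(x) = x³ + 3x² + 2x - 5
x₀ = 0.15, x₁ = 3.16

Secant formula: x_{n+1} = x_n - f(x_n)(x_n - x_{n-1})/(f(x_n) - f(x_{n-1}))

Iteration 1:
  f(0.150000) = -4.629125
  f(3.160000) = 62.831296
  x_2 = 3.160000 - 62.831296×(3.160000 - 0.150000)/(62.831296 - (-4.629125))
       = 0.356546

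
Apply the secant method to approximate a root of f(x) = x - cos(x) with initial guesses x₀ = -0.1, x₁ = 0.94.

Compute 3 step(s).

f(x) = x - cos(x)
x₀ = -0.1, x₁ = 0.94

Secant formula: x_{n+1} = x_n - f(x_n)(x_n - x_{n-1})/(f(x_n) - f(x_{n-1}))

Iteration 1:
  f(-0.100000) = -1.095004
  f(0.940000) = 0.350212
  x_2 = 0.940000 - 0.350212×(0.940000 - (-0.100000))/(0.350212 - (-1.095004))
       = 0.687982
Iteration 2:
  f(0.940000) = 0.350212
  f(0.687982) = -0.084547
  x_3 = 0.687982 - (-0.084547)×(0.687982 - 0.940000)/(-0.084547 - 0.350212)
       = 0.736992
Iteration 3:
  f(0.687982) = -0.084547
  f(0.736992) = -0.003502
  x_4 = 0.736992 - (-0.003502)×(0.736992 - 0.687982)/(-0.003502 - (-0.084547))
       = 0.739109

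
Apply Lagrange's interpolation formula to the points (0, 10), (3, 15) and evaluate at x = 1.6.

Lagrange interpolation formula:
P(x) = Σ yᵢ × Lᵢ(x)
where Lᵢ(x) = Π_{j≠i} (x - xⱼ)/(xᵢ - xⱼ)

L_0(1.6) = (1.6 - 3)/(0 - 3) = 0.466667
L_1(1.6) = (1.6 - 0)/(3 - 0) = 0.533333

P(1.6) = 10×L_0(1.6) + 15×L_1(1.6)
P(1.6) = 12.666667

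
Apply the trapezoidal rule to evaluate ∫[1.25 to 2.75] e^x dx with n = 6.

f(x) = e^x
a = 1.25, b = 2.75, n = 6
h = (b - a)/n = 0.250000

Trapezoidal rule: (h/2)[f(x₀) + 2f(x₁) + 2f(x₂) + ... + f(xₙ)]

x_0 = 1.2500, f(x_0) = 3.490343, coefficient = 1
x_1 = 1.5000, f(x_1) = 4.481689, coefficient = 2
x_2 = 1.7500, f(x_2) = 5.754603, coefficient = 2
x_3 = 2.0000, f(x_3) = 7.389056, coefficient = 2
x_4 = 2.2500, f(x_4) = 9.487736, coefficient = 2
x_5 = 2.5000, f(x_5) = 12.182494, coefficient = 2
x_6 = 2.7500, f(x_6) = 15.642632, coefficient = 1

I ≈ (0.250000/2) × 97.724130 = 12.215516
Exact value: 12.152289
Error: 0.063227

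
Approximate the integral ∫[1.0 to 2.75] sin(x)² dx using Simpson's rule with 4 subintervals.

f(x) = sin(x)²
a = 1.0, b = 2.75, n = 4
h = (b - a)/n = 0.437500

Simpson's rule: (h/3)[f(x₀) + 4f(x₁) + 2f(x₂) + ... + f(xₙ)]

x_0 = 1.0000, f(x_0) = 0.708073, coefficient = 1
x_1 = 1.4375, f(x_1) = 0.982337, coefficient = 4
x_2 = 1.8750, f(x_2) = 0.910280, coefficient = 2
x_3 = 2.3125, f(x_3) = 0.543639, coefficient = 4
x_4 = 2.7500, f(x_4) = 0.145665, coefficient = 1

I ≈ (0.437500/3) × 8.778202 = 1.280154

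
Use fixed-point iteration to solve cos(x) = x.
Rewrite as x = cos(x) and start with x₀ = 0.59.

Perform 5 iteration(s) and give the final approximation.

Equation: cos(x) = x
Fixed-point form: x = cos(x)
x₀ = 0.59

x_1 = g(0.590000) = 0.830941
x_2 = g(0.830941) = 0.674181
x_3 = g(0.674181) = 0.781218
x_4 = g(0.781218) = 0.710056
x_5 = g(0.710056) = 0.758325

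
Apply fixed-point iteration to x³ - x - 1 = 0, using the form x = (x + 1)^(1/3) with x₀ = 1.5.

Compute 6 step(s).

Equation: x³ - x - 1 = 0
Fixed-point form: x = (x + 1)^(1/3)
x₀ = 1.5

x_1 = g(1.500000) = 1.357209
x_2 = g(1.357209) = 1.330861
x_3 = g(1.330861) = 1.325884
x_4 = g(1.325884) = 1.324939
x_5 = g(1.324939) = 1.324760
x_6 = g(1.324760) = 1.324726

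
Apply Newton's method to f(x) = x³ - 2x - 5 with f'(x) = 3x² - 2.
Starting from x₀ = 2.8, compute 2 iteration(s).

f(x) = x³ - 2x - 5
f'(x) = 3x² - 2
x₀ = 2.8

Newton-Raphson formula: x_{n+1} = x_n - f(x_n)/f'(x_n)

Iteration 1:
  f(2.800000) = 11.352000
  f'(2.800000) = 21.520000
  x_1 = 2.800000 - 11.352000/21.520000 = 2.272491
Iteration 2:
  f(2.272491) = 2.190647
  f'(2.272491) = 13.492642
  x_2 = 2.272491 - 2.190647/13.492642 = 2.110132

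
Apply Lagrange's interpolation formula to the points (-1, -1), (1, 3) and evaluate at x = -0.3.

Lagrange interpolation formula:
P(x) = Σ yᵢ × Lᵢ(x)
where Lᵢ(x) = Π_{j≠i} (x - xⱼ)/(xᵢ - xⱼ)

L_0(-0.3) = (-0.3 - 1)/(-1 - 1) = 0.650000
L_1(-0.3) = (-0.3 - (-1))/(1 - (-1)) = 0.350000

P(-0.3) = (-1)×L_0(-0.3) + 3×L_1(-0.3)
P(-0.3) = 0.400000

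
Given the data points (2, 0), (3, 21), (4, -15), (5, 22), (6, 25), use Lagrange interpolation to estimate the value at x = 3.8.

Lagrange interpolation formula:
P(x) = Σ yᵢ × Lᵢ(x)
where Lᵢ(x) = Π_{j≠i} (x - xⱼ)/(xᵢ - xⱼ)

L_0(3.8) = (3.8 - 3)/(2 - 3) × (3.8 - 4)/(2 - 4) × (3.8 - 5)/(2 - 5) × (3.8 - 6)/(2 - 6) = -0.017600
L_1(3.8) = (3.8 - 2)/(3 - 2) × (3.8 - 4)/(3 - 4) × (3.8 - 5)/(3 - 5) × (3.8 - 6)/(3 - 6) = 0.158400
L_2(3.8) = (3.8 - 2)/(4 - 2) × (3.8 - 3)/(4 - 3) × (3.8 - 5)/(4 - 5) × (3.8 - 6)/(4 - 6) = 0.950400
L_3(3.8) = (3.8 - 2)/(5 - 2) × (3.8 - 3)/(5 - 3) × (3.8 - 4)/(5 - 4) × (3.8 - 6)/(5 - 6) = -0.105600
L_4(3.8) = (3.8 - 2)/(6 - 2) × (3.8 - 3)/(6 - 3) × (3.8 - 4)/(6 - 4) × (3.8 - 5)/(6 - 5) = 0.014400

P(3.8) = 0×L_0(3.8) + 21×L_1(3.8) + (-15)×L_2(3.8) + 22×L_3(3.8) + 25×L_4(3.8)
P(3.8) = -12.892800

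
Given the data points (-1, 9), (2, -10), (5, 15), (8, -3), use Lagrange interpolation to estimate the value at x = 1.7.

Lagrange interpolation formula:
P(x) = Σ yᵢ × Lᵢ(x)
where Lᵢ(x) = Π_{j≠i} (x - xⱼ)/(xᵢ - xⱼ)

L_0(1.7) = (1.7 - 2)/(-1 - 2) × (1.7 - 5)/(-1 - 5) × (1.7 - 8)/(-1 - 8) = 0.038500
L_1(1.7) = (1.7 - (-1))/(2 - (-1)) × (1.7 - 5)/(2 - 5) × (1.7 - 8)/(2 - 8) = 1.039500
L_2(1.7) = (1.7 - (-1))/(5 - (-1)) × (1.7 - 2)/(5 - 2) × (1.7 - 8)/(5 - 8) = -0.094500
L_3(1.7) = (1.7 - (-1))/(8 - (-1)) × (1.7 - 2)/(8 - 2) × (1.7 - 5)/(8 - 5) = 0.016500

P(1.7) = 9×L_0(1.7) + (-10)×L_1(1.7) + 15×L_2(1.7) + (-3)×L_3(1.7)
P(1.7) = -11.515500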